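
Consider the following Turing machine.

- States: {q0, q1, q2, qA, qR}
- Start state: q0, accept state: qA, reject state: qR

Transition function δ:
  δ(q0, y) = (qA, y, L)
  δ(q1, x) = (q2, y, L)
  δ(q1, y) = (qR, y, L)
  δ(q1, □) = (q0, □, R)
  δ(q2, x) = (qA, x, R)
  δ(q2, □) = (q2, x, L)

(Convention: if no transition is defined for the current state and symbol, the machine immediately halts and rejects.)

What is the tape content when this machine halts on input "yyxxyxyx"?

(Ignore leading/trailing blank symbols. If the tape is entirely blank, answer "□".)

Execution trace:
Initial: [q0]yyxxyxyx
Step 1: δ(q0, y) = (qA, y, L) → [qA]□yyxxyxyx

The machine reaches the accept state qA and halts.

Final tape (ignoring leading/trailing blanks): yyxxyxyx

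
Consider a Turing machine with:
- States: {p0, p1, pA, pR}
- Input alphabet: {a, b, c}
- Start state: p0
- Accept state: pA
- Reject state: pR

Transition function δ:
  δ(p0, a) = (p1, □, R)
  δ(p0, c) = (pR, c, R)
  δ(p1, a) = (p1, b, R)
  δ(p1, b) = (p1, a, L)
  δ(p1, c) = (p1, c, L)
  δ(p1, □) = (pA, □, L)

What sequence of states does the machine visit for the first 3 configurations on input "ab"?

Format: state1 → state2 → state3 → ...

Execution trace:
Initial: [p0]ab
Step 1: δ(p0, a) = (p1, □, R) → □[p1]b
Step 2: δ(p1, b) = (p1, a, L) → [p1]□a

State sequence: p0 → p1 → p1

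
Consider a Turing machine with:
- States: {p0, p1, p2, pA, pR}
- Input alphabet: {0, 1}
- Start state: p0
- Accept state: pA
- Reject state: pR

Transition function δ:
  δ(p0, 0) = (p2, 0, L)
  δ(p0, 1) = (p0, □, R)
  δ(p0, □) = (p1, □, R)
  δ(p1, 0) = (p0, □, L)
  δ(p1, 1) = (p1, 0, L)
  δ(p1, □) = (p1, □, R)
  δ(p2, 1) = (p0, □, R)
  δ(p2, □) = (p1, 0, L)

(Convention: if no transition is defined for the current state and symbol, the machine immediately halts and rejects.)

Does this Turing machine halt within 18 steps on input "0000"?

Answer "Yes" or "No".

Execution trace:
Initial: [p0]0000
Step 1: δ(p0, 0) = (p2, 0, L) → [p2]□0000
Step 2: δ(p2, □) = (p1, 0, L) → [p1]□00000
Step 3: δ(p1, □) = (p1, □, R) → □[p1]00000
Step 4: δ(p1, 0) = (p0, □, L) → [p0]□□0000
Step 5: δ(p0, □) = (p1, □, R) → □[p1]□0000
Step 6: δ(p1, □) = (p1, □, R) → □□[p1]0000
Step 7: δ(p1, 0) = (p0, □, L) → □[p0]□□000
Step 8: δ(p0, □) = (p1, □, R) → □□[p1]□000
Step 9: δ(p1, □) = (p1, □, R) → □□□[p1]000
Step 10: δ(p1, 0) = (p0, □, L) → □□[p0]□□00
Step 11: δ(p0, □) = (p1, □, R) → □□□[p1]□00
Step 12: δ(p1, □) = (p1, □, R) → □□□□[p1]00
Step 13: δ(p1, 0) = (p0, □, L) → □□□[p0]□□0
Step 14: δ(p0, □) = (p1, □, R) → □□□□[p1]□0
Step 15: δ(p1, □) = (p1, □, R) → □□□□□[p1]0
Step 16: δ(p1, 0) = (p0, □, L) → □□□□[p0]□□
Step 17: δ(p0, □) = (p1, □, R) → □□□□□[p1]□
Step 18: δ(p1, □) = (p1, □, R) → □□□□□□[p1]□

The machine has not reached a halting state after 18 steps.
The machine did not halt within the 18-step bound.

Answer: No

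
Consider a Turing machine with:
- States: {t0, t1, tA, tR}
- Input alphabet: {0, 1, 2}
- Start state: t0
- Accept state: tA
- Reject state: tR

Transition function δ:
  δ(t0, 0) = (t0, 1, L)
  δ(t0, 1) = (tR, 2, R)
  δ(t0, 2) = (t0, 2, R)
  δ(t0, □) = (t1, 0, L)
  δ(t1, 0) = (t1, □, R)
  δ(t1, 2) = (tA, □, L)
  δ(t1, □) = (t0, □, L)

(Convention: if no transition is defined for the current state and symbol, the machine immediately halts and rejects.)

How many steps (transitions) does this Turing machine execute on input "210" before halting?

Execution trace:
Initial: [t0]210
Step 1: δ(t0, 2) = (t0, 2, R) → 2[t0]10
Step 2: δ(t0, 1) = (tR, 2, R) → 22[tR]0

The machine reaches the reject state tR and halts.

The machine executed 2 steps before halting.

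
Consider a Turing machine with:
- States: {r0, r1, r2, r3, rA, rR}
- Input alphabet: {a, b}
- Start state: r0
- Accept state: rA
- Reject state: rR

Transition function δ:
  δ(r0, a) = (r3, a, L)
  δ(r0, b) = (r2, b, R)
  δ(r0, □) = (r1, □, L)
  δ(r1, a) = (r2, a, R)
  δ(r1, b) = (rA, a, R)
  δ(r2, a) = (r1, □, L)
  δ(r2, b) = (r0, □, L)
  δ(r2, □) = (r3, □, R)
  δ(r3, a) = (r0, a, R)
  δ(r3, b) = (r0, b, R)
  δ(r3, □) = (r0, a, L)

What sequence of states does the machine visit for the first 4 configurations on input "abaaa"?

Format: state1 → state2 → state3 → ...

Execution trace:
Initial: [r0]abaaa
Step 1: δ(r0, a) = (r3, a, L) → [r3]□abaaa
Step 2: δ(r3, □) = (r0, a, L) → [r0]□aabaaa
Step 3: δ(r0, □) = (r1, □, L) → [r1]□□aabaaa

No transition is defined for δ(r1, □). By convention the machine halts and rejects.

State sequence: r0 → r3 → r0 → r1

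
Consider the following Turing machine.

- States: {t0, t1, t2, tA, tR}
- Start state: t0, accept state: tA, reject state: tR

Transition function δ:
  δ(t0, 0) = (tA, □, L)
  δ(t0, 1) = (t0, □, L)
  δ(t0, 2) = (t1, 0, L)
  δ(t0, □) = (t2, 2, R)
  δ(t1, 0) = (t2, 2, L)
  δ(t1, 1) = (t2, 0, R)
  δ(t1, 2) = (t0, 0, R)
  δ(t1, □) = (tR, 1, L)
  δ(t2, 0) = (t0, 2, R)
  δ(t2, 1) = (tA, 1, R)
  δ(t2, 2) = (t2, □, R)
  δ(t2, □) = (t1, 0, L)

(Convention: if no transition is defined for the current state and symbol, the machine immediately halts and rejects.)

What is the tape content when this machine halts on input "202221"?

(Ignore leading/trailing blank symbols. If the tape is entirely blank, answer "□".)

Execution trace:
Initial: [t0]202221
Step 1: δ(t0, 2) = (t1, 0, L) → [t1]□002221
Step 2: δ(t1, □) = (tR, 1, L) → [tR]□1002221

The machine reaches the reject state tR and halts.

Final tape (ignoring leading/trailing blanks): 1002221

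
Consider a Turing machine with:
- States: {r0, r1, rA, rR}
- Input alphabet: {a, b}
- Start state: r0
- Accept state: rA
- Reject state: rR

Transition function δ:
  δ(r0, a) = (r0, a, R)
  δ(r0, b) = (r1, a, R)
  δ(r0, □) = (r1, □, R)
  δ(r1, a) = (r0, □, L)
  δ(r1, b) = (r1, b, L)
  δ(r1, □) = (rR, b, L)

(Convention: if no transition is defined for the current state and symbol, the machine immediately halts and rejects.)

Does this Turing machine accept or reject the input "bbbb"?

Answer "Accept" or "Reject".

Execution trace:
Initial: [r0]bbbb
Step 1: δ(r0, b) = (r1, a, R) → a[r1]bbb
Step 2: δ(r1, b) = (r1, b, L) → [r1]abbb
Step 3: δ(r1, a) = (r0, □, L) → [r0]□□bbb
Step 4: δ(r0, □) = (r1, □, R) → □[r1]□bbb
Step 5: δ(r1, □) = (rR, b, L) → [rR]□bbbb

The machine reaches the reject state rR and halts.

Answer: Reject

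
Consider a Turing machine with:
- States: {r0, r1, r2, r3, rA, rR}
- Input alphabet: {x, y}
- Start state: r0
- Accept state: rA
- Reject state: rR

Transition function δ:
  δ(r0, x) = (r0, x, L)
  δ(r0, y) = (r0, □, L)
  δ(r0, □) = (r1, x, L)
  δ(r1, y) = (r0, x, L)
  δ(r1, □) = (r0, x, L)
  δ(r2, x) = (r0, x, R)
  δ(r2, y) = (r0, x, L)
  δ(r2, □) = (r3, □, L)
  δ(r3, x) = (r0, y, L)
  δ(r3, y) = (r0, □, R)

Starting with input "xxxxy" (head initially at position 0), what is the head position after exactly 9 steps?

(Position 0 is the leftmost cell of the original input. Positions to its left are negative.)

Execution trace (head position shown):
Step 0: [r0]xxxxy  (head at position 0)
Step 1: move left → [r0]□xxxxy  (head at position -1)
Step 2: move left → [r1]□xxxxxy  (head at position -2)
Step 3: move left → [r0]□xxxxxxy  (head at position -3)
Step 4: move left → [r1]□xxxxxxxy  (head at position -4)
Step 5: move left → [r0]□xxxxxxxxy  (head at position -5)
Step 6: move left → [r1]□xxxxxxxxxy  (head at position -6)
Step 7: move left → [r0]□xxxxxxxxxxy  (head at position -7)
Step 8: move left → [r1]□xxxxxxxxxxxy  (head at position -8)
Step 9: move left → [r0]□xxxxxxxxxxxxy  (head at position -9)

After 9 steps, the head is at position -9.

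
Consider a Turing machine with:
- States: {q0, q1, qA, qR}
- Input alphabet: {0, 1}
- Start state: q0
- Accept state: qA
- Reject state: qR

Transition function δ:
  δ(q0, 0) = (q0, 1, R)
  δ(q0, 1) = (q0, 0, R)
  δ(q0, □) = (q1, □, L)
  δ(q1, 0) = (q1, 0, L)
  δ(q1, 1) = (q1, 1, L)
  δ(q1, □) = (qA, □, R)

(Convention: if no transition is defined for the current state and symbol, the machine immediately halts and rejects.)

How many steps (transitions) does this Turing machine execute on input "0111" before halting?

Execution trace:
Initial: [q0]0111
Step 1: δ(q0, 0) = (q0, 1, R) → 1[q0]111
Step 2: δ(q0, 1) = (q0, 0, R) → 10[q0]11
Step 3: δ(q0, 1) = (q0, 0, R) → 100[q0]1
Step 4: δ(q0, 1) = (q0, 0, R) → 1000[q0]□
Step 5: δ(q0, □) = (q1, □, L) → 100[q1]0□
Step 6: δ(q1, 0) = (q1, 0, L) → 10[q1]00□
Step 7: δ(q1, 0) = (q1, 0, L) → 1[q1]000□
Step 8: δ(q1, 0) = (q1, 0, L) → [q1]1000□
Step 9: δ(q1, 1) = (q1, 1, L) → [q1]□1000□
Step 10: δ(q1, □) = (qA, □, R) → □[qA]1000□

The machine reaches the accept state qA and halts.

The machine executed 10 steps before halting.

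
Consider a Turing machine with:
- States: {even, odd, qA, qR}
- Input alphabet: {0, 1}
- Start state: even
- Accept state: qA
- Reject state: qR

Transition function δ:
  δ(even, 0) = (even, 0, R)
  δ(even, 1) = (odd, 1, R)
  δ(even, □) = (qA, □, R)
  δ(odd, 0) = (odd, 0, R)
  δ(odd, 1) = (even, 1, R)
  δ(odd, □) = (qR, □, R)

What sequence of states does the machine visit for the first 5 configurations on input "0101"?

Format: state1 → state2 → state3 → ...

Execution trace:
Initial: [even]0101
Step 1: δ(even, 0) = (even, 0, R) → 0[even]101
Step 2: δ(even, 1) = (odd, 1, R) → 01[odd]01
Step 3: δ(odd, 0) = (odd, 0, R) → 010[odd]1
Step 4: δ(odd, 1) = (even, 1, R) → 0101[even]□

State sequence: even → even → odd → odd → even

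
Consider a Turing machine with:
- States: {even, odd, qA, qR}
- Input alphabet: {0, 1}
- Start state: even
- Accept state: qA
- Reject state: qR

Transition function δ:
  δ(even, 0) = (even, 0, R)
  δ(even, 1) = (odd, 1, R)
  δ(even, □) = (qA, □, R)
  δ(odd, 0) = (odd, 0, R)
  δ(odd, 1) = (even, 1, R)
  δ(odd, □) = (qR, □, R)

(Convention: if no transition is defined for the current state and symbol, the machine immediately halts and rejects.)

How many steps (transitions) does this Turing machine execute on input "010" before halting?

Execution trace:
Initial: [even]010
Step 1: δ(even, 0) = (even, 0, R) → 0[even]10
Step 2: δ(even, 1) = (odd, 1, R) → 01[odd]0
Step 3: δ(odd, 0) = (odd, 0, R) → 010[odd]□
Step 4: δ(odd, □) = (qR, □, R) → 010□[qR]□

The machine reaches the reject state qR and halts.

The machine executed 4 steps before halting.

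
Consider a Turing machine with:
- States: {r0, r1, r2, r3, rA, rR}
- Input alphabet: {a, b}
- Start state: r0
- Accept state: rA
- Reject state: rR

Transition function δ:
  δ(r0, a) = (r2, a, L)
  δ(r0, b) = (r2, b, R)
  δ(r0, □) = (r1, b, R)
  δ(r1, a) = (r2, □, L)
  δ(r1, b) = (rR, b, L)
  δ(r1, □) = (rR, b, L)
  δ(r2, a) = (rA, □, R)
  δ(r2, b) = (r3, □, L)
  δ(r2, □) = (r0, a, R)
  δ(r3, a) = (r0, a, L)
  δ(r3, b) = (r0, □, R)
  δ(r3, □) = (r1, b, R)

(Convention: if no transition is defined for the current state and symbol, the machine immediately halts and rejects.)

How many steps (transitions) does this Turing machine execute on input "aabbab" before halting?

Execution trace:
Initial: [r0]aabbab
Step 1: δ(r0, a) = (r2, a, L) → [r2]□aabbab
Step 2: δ(r2, □) = (r0, a, R) → a[r0]aabbab
Step 3: δ(r0, a) = (r2, a, L) → [r2]aaabbab
Step 4: δ(r2, a) = (rA, □, R) → □[rA]aabbab

The machine reaches the accept state rA and halts.

The machine executed 4 steps before halting.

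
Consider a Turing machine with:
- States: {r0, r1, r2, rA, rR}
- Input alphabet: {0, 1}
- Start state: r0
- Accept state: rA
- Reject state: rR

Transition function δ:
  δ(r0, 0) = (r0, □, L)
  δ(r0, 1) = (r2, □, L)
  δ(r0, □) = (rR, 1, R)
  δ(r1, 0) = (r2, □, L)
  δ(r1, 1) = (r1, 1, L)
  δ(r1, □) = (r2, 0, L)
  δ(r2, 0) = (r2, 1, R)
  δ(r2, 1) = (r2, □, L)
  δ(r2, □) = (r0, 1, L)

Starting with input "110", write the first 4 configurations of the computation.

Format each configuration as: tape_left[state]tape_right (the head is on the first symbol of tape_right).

Transitions applied:
Step 1: δ(r0, 1) = (r2, □, L)
Step 2: δ(r2, □) = (r0, 1, L)
Step 3: δ(r0, □) = (rR, 1, R)

The first 4 configurations are:
[r0]110 ⊢ [r2]□□10 ⊢ [r0]□1□10 ⊢ 1[rR]1□10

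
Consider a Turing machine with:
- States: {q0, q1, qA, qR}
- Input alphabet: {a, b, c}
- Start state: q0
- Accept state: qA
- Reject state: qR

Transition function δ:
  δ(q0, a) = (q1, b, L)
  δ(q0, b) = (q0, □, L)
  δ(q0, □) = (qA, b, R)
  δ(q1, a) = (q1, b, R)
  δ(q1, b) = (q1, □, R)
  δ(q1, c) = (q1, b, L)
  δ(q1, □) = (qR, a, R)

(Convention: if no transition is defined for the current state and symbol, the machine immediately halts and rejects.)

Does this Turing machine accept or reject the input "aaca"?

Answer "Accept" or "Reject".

Execution trace:
Initial: [q0]aaca
Step 1: δ(q0, a) = (q1, b, L) → [q1]□baca
Step 2: δ(q1, □) = (qR, a, R) → a[qR]baca

The machine reaches the reject state qR and halts.

Answer: Reject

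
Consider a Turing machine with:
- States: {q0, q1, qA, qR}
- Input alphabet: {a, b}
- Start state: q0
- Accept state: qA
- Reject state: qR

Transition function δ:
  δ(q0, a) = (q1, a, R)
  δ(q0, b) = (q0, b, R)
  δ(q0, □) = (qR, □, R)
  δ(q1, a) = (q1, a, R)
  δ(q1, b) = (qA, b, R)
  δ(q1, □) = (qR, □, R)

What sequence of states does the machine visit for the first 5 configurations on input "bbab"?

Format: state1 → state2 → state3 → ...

Execution trace:
Initial: [q0]bbab
Step 1: δ(q0, b) = (q0, b, R) → b[q0]bab
Step 2: δ(q0, b) = (q0, b, R) → bb[q0]ab
Step 3: δ(q0, a) = (q1, a, R) → bba[q1]b
Step 4: δ(q1, b) = (qA, b, R) → bbab[qA]□

The machine reaches the accept state qA and halts.

State sequence: q0 → q0 → q0 → q1 → qA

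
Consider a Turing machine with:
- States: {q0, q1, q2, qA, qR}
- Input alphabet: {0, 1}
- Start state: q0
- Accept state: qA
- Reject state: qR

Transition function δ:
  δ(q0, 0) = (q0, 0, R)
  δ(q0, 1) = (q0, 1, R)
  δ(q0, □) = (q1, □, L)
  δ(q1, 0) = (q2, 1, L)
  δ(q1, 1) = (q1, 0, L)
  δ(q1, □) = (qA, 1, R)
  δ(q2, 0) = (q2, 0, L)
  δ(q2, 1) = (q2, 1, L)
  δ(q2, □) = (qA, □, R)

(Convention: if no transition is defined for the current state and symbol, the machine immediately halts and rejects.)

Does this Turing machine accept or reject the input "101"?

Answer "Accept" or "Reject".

Execution trace:
Initial: [q0]101
Step 1: δ(q0, 1) = (q0, 1, R) → 1[q0]01
Step 2: δ(q0, 0) = (q0, 0, R) → 10[q0]1
Step 3: δ(q0, 1) = (q0, 1, R) → 101[q0]□
Step 4: δ(q0, □) = (q1, □, L) → 10[q1]1□
Step 5: δ(q1, 1) = (q1, 0, L) → 1[q1]00□
Step 6: δ(q1, 0) = (q2, 1, L) → [q2]110□
Step 7: δ(q2, 1) = (q2, 1, L) → [q2]□110□
Step 8: δ(q2, □) = (qA, □, R) → □[qA]110□

The machine reaches the accept state qA and halts.

Answer: Accept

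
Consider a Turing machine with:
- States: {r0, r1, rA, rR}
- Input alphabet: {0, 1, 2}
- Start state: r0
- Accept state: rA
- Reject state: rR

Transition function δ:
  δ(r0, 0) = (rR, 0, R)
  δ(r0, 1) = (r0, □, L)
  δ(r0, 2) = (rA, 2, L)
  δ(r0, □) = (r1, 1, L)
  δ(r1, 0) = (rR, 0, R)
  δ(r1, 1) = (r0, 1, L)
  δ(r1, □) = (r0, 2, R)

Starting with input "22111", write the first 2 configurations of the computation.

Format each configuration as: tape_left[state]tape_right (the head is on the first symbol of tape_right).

Transitions applied:
Step 1: δ(r0, 2) = (rA, 2, L)

The first 2 configurations are:
[r0]22111 ⊢ [rA]□22111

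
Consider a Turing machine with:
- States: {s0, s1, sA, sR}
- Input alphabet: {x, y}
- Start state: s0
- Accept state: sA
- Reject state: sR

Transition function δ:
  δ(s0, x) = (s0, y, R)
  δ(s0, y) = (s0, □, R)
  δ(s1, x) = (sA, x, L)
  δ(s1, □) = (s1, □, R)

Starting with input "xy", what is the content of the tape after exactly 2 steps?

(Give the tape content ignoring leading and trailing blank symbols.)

Execution trace:
Initial: [s0]xy
Step 1: δ(s0, x) = (s0, y, R) → y[s0]y
Step 2: δ(s0, y) = (s0, □, R) → y□[s0]□

No transition is defined for δ(s0, □). By convention the machine halts and rejects.

After 2 steps, the tape (ignoring leading/trailing blanks) is: y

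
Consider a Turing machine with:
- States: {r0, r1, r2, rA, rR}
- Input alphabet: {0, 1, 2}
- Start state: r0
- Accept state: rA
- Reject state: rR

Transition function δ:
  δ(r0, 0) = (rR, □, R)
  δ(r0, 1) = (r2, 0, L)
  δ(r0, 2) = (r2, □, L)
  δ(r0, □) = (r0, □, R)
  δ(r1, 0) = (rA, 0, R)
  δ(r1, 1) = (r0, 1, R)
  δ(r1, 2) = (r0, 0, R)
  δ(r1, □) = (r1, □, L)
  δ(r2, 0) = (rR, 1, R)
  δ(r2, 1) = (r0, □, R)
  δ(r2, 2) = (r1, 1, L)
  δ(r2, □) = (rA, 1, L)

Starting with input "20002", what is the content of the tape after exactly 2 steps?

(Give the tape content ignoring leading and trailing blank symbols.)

Execution trace:
Initial: [r0]20002
Step 1: δ(r0, 2) = (r2, □, L) → [r2]□□0002
Step 2: δ(r2, □) = (rA, 1, L) → [rA]□1□0002

The machine reaches the accept state rA and halts.

After 2 steps, the tape (ignoring leading/trailing blanks) is: 1□0002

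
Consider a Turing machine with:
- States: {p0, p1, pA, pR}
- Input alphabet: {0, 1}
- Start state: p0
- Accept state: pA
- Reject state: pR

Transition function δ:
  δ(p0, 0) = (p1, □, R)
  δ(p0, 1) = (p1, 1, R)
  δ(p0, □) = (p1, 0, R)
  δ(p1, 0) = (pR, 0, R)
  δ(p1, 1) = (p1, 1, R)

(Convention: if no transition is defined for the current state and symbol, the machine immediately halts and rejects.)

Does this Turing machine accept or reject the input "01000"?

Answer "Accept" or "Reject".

Execution trace:
Initial: [p0]01000
Step 1: δ(p0, 0) = (p1, □, R) → □[p1]1000
Step 2: δ(p1, 1) = (p1, 1, R) → □1[p1]000
Step 3: δ(p1, 0) = (pR, 0, R) → □10[pR]00

The machine reaches the reject state pR and halts.

Answer: Reject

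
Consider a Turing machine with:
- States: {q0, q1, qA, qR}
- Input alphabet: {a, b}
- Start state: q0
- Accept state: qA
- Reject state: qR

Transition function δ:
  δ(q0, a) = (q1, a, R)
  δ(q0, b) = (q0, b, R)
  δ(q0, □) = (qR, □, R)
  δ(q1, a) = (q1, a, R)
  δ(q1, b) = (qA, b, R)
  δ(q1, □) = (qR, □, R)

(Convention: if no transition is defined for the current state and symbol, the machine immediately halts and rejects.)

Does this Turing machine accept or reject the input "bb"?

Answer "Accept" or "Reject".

Execution trace:
Initial: [q0]bb
Step 1: δ(q0, b) = (q0, b, R) → b[q0]b
Step 2: δ(q0, b) = (q0, b, R) → bb[q0]□
Step 3: δ(q0, □) = (qR, □, R) → bb□[qR]□

The machine reaches the reject state qR and halts.

Answer: Reject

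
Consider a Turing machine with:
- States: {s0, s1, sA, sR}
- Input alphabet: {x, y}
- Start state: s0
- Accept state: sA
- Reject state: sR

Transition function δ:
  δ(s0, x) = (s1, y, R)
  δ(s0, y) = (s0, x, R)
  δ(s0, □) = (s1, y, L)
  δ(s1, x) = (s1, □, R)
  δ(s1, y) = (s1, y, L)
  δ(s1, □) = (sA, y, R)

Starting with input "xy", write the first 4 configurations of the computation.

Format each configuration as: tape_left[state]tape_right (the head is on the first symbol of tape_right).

Transitions applied:
Step 1: δ(s0, x) = (s1, y, R)
Step 2: δ(s1, y) = (s1, y, L)
Step 3: δ(s1, y) = (s1, y, L)

The first 4 configurations are:
[s0]xy ⊢ y[s1]y ⊢ [s1]yy ⊢ [s1]□yy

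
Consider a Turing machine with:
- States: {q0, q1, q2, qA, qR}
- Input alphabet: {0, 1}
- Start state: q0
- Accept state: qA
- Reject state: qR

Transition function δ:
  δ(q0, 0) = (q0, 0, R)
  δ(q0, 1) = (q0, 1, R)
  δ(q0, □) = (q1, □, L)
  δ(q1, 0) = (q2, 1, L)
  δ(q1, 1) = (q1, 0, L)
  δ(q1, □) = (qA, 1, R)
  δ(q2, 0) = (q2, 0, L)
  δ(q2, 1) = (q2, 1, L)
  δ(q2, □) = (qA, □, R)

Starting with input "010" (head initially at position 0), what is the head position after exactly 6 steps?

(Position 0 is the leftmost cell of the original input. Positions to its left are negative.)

Execution trace (head position shown):
Step 0: [q0]010  (head at position 0)
Step 1: move right → 0[q0]10  (head at position 1)
Step 2: move right → 01[q0]0  (head at position 2)
Step 3: move right → 010[q0]□  (head at position 3)
Step 4: move left → 01[q1]0□  (head at position 2)
Step 5: move left → 0[q2]11□  (head at position 1)
Step 6: move left → [q2]011□  (head at position 0)

After 6 steps, the head is at position 0.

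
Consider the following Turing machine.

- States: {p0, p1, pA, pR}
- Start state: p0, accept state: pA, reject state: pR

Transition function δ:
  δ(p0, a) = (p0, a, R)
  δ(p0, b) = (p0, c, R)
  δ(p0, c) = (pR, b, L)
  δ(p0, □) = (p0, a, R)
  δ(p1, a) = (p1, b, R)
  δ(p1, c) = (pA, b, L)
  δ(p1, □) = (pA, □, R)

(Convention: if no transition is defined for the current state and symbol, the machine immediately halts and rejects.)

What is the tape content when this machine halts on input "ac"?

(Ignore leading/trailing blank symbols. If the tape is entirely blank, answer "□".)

Execution trace:
Initial: [p0]ac
Step 1: δ(p0, a) = (p0, a, R) → a[p0]c
Step 2: δ(p0, c) = (pR, b, L) → [pR]ab

The machine reaches the reject state pR and halts.

Final tape (ignoring leading/trailing blanks): ab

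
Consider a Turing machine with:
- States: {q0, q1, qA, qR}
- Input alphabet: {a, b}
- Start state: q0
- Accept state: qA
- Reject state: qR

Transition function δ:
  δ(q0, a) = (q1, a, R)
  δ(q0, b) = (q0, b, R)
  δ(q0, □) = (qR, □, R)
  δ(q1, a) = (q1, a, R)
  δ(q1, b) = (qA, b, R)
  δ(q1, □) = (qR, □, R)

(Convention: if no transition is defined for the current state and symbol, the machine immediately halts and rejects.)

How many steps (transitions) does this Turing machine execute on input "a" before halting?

Execution trace:
Initial: [q0]a
Step 1: δ(q0, a) = (q1, a, R) → a[q1]□
Step 2: δ(q1, □) = (qR, □, R) → a□[qR]□

The machine reaches the reject state qR and halts.

The machine executed 2 steps before halting.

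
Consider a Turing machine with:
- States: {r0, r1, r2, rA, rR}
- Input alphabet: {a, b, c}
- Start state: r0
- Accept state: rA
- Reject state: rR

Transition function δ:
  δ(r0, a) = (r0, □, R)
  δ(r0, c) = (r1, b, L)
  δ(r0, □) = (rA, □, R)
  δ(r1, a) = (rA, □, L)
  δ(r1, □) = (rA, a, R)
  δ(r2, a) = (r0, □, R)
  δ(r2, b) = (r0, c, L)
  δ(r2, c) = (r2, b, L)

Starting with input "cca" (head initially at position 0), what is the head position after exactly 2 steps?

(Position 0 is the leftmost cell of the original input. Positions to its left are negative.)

Execution trace (head position shown):
Step 0: [r0]cca  (head at position 0)
Step 1: move left → [r1]□bca  (head at position -1)
Step 2: move right → a[rA]bca  (head at position 0)

After 2 steps, the head is at position 0.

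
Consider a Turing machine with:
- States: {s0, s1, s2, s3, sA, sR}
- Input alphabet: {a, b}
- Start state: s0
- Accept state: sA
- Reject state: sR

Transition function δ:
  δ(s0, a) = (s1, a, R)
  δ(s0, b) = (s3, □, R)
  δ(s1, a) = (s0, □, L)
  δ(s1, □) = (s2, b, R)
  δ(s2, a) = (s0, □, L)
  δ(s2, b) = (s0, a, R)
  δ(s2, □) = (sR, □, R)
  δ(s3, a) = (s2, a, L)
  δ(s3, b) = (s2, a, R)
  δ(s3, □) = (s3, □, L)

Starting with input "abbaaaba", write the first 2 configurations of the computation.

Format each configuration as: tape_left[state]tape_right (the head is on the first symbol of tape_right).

Transitions applied:
Step 1: δ(s0, a) = (s1, a, R)

The first 2 configurations are:
[s0]abbaaaba ⊢ a[s1]bbaaaba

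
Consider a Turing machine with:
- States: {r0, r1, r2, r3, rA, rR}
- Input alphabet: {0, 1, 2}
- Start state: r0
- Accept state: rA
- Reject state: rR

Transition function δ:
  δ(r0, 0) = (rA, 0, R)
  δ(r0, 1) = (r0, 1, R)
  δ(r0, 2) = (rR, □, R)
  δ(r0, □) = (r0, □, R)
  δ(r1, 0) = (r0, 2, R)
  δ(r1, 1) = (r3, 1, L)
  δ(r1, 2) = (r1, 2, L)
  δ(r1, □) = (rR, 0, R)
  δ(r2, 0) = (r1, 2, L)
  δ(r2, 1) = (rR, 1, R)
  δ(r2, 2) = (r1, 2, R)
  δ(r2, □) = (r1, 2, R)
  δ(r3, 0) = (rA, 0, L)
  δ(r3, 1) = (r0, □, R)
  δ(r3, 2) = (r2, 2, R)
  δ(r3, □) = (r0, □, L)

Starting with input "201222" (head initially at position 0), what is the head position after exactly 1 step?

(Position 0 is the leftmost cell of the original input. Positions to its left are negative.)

Execution trace (head position shown):
Step 0: [r0]201222  (head at position 0)
Step 1: move right → □[rR]01222  (head at position 1)

After 1 step, the head is at position 1.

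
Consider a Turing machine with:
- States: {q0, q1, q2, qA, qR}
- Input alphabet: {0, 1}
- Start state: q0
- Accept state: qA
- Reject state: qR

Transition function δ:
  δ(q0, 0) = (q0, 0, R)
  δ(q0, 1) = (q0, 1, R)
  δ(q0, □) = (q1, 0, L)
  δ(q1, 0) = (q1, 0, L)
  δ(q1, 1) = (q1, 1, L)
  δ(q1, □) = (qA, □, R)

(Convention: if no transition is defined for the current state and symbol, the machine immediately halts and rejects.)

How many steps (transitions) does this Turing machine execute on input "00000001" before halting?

Execution trace:
Initial: [q0]00000001
Step 1: δ(q0, 0) = (q0, 0, R) → 0[q0]0000001
Step 2: δ(q0, 0) = (q0, 0, R) → 00[q0]000001
Step 3: δ(q0, 0) = (q0, 0, R) → 000[q0]00001
Step 4: δ(q0, 0) = (q0, 0, R) → 0000[q0]0001
Step 5: δ(q0, 0) = (q0, 0, R) → 00000[q0]001
Step 6: δ(q0, 0) = (q0, 0, R) → 000000[q0]01
Step 7: δ(q0, 0) = (q0, 0, R) → 0000000[q0]1
Step 8: δ(q0, 1) = (q0, 1, R) → 00000001[q0]□
Step 9: δ(q0, □) = (q1, 0, L) → 0000000[q1]10
Step 10: δ(q1, 1) = (q1, 1, L) → 000000[q1]010
Step 11: δ(q1, 0) = (q1, 0, L) → 00000[q1]0010
Step 12: δ(q1, 0) = (q1, 0, L) → 0000[q1]00010
Step 13: δ(q1, 0) = (q1, 0, L) → 000[q1]000010
Step 14: δ(q1, 0) = (q1, 0, L) → 00[q1]0000010
Step 15: δ(q1, 0) = (q1, 0, L) → 0[q1]00000010
Step 16: δ(q1, 0) = (q1, 0, L) → [q1]000000010
Step 17: δ(q1, 0) = (q1, 0, L) → [q1]□000000010
Step 18: δ(q1, □) = (qA, □, R) → □[qA]000000010

The machine reaches the accept state qA and halts.

The machine executed 18 steps before halting.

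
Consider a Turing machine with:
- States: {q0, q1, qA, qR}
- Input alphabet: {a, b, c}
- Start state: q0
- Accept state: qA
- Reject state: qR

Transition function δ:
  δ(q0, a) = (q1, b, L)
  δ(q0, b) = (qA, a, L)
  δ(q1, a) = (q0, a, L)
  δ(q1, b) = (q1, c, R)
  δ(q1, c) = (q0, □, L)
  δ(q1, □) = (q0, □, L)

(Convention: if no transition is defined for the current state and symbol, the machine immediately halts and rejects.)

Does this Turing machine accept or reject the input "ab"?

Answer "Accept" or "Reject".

Execution trace:
Initial: [q0]ab
Step 1: δ(q0, a) = (q1, b, L) → [q1]□bb
Step 2: δ(q1, □) = (q0, □, L) → [q0]□□bb

No transition is defined for δ(q0, □). By convention the machine halts and rejects.

Answer: Reject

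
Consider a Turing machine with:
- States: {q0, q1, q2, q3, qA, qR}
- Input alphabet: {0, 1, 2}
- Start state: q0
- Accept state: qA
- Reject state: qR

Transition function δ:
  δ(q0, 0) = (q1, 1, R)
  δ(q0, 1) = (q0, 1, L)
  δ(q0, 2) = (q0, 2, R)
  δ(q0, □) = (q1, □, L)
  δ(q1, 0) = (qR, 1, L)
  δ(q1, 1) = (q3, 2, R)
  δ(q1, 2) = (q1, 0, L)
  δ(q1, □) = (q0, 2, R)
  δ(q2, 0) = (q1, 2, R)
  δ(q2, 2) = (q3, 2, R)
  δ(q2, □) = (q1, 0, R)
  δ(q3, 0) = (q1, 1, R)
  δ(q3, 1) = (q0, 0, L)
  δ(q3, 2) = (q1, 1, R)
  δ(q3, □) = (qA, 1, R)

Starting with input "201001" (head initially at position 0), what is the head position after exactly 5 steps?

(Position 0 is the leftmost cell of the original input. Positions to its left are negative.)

Execution trace (head position shown):
Step 0: [q0]201001  (head at position 0)
Step 1: move right → 2[q0]01001  (head at position 1)
Step 2: move right → 21[q1]1001  (head at position 2)
Step 3: move right → 212[q3]001  (head at position 3)
Step 4: move right → 2121[q1]01  (head at position 4)
Step 5: move left → 212[qR]111  (head at position 3)

After 5 steps, the head is at position 3.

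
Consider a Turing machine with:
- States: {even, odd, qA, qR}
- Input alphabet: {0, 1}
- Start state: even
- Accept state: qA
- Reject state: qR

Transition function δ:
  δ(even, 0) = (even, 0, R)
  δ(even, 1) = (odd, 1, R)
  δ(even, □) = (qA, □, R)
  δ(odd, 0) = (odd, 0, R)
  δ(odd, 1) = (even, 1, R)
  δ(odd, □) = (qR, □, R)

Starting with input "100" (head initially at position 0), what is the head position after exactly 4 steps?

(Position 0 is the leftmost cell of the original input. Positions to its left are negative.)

Execution trace (head position shown):
Step 0: [even]100  (head at position 0)
Step 1: move right → 1[odd]00  (head at position 1)
Step 2: move right → 10[odd]0  (head at position 2)
Step 3: move right → 100[odd]□  (head at position 3)
Step 4: move right → 100□[qR]□  (head at position 4)

After 4 steps, the head is at position 4.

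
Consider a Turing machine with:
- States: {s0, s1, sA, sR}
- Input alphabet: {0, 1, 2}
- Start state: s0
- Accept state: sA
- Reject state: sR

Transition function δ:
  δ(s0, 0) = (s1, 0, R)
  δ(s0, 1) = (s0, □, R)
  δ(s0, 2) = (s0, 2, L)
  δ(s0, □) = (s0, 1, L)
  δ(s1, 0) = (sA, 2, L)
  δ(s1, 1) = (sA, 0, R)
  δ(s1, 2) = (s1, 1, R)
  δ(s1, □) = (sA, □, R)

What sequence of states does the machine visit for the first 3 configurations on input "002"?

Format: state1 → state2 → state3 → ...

Execution trace:
Initial: [s0]002
Step 1: δ(s0, 0) = (s1, 0, R) → 0[s1]02
Step 2: δ(s1, 0) = (sA, 2, L) → [sA]022

The machine reaches the accept state sA and halts.

State sequence: s0 → s1 → sA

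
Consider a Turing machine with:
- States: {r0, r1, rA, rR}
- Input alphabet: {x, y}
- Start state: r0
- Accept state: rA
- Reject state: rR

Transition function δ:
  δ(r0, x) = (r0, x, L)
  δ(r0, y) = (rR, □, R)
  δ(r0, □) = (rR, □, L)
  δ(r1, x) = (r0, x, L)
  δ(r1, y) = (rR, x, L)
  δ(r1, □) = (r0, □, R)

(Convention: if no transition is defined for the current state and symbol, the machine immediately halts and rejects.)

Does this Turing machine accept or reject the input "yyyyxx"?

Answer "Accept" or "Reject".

Execution trace:
Initial: [r0]yyyyxx
Step 1: δ(r0, y) = (rR, □, R) → □[rR]yyyxx

The machine reaches the reject state rR and halts.

Answer: Reject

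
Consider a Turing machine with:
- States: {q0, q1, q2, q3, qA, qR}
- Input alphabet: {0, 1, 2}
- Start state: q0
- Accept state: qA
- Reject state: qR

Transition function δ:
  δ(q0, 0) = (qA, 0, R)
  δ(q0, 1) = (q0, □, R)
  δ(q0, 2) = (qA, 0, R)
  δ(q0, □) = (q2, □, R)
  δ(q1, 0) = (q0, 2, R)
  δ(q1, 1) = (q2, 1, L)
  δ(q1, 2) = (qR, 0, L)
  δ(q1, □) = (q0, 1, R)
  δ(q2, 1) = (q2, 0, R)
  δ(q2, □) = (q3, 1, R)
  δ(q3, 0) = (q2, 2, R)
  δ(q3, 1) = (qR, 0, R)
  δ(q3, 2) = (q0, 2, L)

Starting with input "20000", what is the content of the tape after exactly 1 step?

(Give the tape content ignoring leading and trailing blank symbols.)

Execution trace:
Initial: [q0]20000
Step 1: δ(q0, 2) = (qA, 0, R) → 0[qA]0000

The machine reaches the accept state qA and halts.

After 1 step, the tape (ignoring leading/trailing blanks) is: 00000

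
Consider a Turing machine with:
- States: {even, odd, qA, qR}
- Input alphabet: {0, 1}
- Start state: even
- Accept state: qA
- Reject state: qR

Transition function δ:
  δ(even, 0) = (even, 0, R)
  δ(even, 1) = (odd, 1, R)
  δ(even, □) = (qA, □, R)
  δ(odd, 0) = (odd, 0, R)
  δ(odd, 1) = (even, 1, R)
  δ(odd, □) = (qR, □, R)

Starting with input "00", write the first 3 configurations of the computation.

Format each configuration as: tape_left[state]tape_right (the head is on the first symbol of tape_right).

Transitions applied:
Step 1: δ(even, 0) = (even, 0, R)
Step 2: δ(even, 0) = (even, 0, R)

The first 3 configurations are:
[even]00 ⊢ 0[even]0 ⊢ 00[even]□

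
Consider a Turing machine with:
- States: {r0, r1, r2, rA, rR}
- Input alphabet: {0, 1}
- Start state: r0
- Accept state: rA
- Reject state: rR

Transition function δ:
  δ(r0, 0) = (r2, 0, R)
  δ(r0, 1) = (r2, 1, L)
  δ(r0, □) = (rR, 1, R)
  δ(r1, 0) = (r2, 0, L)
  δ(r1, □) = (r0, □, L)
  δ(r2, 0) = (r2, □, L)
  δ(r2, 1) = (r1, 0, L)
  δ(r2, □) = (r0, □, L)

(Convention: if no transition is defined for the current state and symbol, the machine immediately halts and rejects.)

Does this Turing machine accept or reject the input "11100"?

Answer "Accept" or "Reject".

Execution trace:
Initial: [r0]11100
Step 1: δ(r0, 1) = (r2, 1, L) → [r2]□11100
Step 2: δ(r2, □) = (r0, □, L) → [r0]□□11100
Step 3: δ(r0, □) = (rR, 1, R) → 1[rR]□11100

The machine reaches the reject state rR and halts.

Answer: Reject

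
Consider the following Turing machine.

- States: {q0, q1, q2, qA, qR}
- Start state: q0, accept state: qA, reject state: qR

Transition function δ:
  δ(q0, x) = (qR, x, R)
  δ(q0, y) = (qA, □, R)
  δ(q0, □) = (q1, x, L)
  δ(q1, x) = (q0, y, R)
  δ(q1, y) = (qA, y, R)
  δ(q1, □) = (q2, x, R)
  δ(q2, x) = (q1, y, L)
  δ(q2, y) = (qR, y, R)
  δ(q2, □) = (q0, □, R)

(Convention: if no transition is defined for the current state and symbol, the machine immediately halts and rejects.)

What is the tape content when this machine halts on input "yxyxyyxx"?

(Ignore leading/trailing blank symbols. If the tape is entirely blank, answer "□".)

Execution trace:
Initial: [q0]yxyxyyxx
Step 1: δ(q0, y) = (qA, □, R) → □[qA]xyxyyxx

The machine reaches the accept state qA and halts.

Final tape (ignoring leading/trailing blanks): xyxyyxx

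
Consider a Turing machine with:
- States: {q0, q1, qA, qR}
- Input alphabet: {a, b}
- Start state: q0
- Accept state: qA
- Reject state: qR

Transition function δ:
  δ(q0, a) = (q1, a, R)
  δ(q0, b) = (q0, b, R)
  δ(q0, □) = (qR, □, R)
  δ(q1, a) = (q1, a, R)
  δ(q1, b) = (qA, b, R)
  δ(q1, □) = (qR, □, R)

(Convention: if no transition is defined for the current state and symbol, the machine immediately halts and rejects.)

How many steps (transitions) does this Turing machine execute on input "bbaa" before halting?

Execution trace:
Initial: [q0]bbaa
Step 1: δ(q0, b) = (q0, b, R) → b[q0]baa
Step 2: δ(q0, b) = (q0, b, R) → bb[q0]aa
Step 3: δ(q0, a) = (q1, a, R) → bba[q1]a
Step 4: δ(q1, a) = (q1, a, R) → bbaa[q1]□
Step 5: δ(q1, □) = (qR, □, R) → bbaa□[qR]□

The machine reaches the reject state qR and halts.

The machine executed 5 steps before halting.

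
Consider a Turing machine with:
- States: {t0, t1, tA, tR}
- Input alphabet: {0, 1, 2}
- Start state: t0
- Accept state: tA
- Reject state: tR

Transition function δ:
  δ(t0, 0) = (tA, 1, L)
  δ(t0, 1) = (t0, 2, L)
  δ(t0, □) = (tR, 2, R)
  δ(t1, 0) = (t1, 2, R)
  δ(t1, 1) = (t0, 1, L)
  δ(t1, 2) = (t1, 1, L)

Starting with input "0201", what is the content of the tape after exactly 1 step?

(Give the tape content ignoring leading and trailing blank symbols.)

Execution trace:
Initial: [t0]0201
Step 1: δ(t0, 0) = (tA, 1, L) → [tA]□1201

The machine reaches the accept state tA and halts.

After 1 step, the tape (ignoring leading/trailing blanks) is: 1201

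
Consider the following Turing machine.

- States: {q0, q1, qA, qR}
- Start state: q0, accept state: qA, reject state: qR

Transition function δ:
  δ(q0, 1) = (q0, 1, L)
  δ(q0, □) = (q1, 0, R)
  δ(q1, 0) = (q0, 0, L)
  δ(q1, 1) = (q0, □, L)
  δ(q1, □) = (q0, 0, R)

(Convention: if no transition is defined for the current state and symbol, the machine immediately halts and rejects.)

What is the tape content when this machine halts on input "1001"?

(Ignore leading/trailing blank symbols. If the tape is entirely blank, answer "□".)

Execution trace:
Initial: [q0]1001
Step 1: δ(q0, 1) = (q0, 1, L) → [q0]□1001
Step 2: δ(q0, □) = (q1, 0, R) → 0[q1]1001
Step 3: δ(q1, 1) = (q0, □, L) → [q0]0□001

No transition is defined for δ(q0, 0). By convention the machine halts and rejects.

Final tape (ignoring leading/trailing blanks): 0□001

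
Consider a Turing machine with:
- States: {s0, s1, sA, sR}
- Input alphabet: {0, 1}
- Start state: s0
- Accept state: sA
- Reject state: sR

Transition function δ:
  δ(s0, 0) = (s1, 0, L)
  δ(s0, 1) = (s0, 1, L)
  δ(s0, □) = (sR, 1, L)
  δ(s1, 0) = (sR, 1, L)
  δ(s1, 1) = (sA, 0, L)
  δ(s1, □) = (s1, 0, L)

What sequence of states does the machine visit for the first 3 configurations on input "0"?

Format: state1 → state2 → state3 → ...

Execution trace:
Initial: [s0]0
Step 1: δ(s0, 0) = (s1, 0, L) → [s1]□0
Step 2: δ(s1, □) = (s1, 0, L) → [s1]□00

State sequence: s0 → s1 → s1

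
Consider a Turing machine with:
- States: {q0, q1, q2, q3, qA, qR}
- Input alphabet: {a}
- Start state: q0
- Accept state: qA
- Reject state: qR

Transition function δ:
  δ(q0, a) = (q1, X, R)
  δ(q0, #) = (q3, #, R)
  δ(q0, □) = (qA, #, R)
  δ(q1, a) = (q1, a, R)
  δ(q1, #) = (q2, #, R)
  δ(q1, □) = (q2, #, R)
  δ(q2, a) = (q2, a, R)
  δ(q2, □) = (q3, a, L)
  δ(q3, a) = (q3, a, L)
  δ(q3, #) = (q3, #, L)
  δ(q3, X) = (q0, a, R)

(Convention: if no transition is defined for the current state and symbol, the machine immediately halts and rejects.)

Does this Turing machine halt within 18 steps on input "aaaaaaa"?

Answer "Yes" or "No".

Execution trace:
Initial: [q0]aaaaaaa
Step 1: δ(q0, a) = (q1, X, R) → X[q1]aaaaaa
Step 2: δ(q1, a) = (q1, a, R) → Xa[q1]aaaaa
Step 3: δ(q1, a) = (q1, a, R) → Xaa[q1]aaaa
Step 4: δ(q1, a) = (q1, a, R) → Xaaa[q1]aaa
Step 5: δ(q1, a) = (q1, a, R) → Xaaaa[q1]aa
Step 6: δ(q1, a) = (q1, a, R) → Xaaaaa[q1]a
Step 7: δ(q1, a) = (q1, a, R) → Xaaaaaa[q1]□
Step 8: δ(q1, □) = (q2, #, R) → Xaaaaaa#[q2]□
Step 9: δ(q2, □) = (q3, a, L) → Xaaaaaa[q3]#a
Step 10: δ(q3, #) = (q3, #, L) → Xaaaaa[q3]a#a
Step 11: δ(q3, a) = (q3, a, L) → Xaaaa[q3]aa#a
Step 12: δ(q3, a) = (q3, a, L) → Xaaa[q3]aaa#a
Step 13: δ(q3, a) = (q3, a, L) → Xaa[q3]aaaa#a
Step 14: δ(q3, a) = (q3, a, L) → Xa[q3]aaaaa#a
Step 15: δ(q3, a) = (q3, a, L) → X[q3]aaaaaa#a
Step 16: δ(q3, a) = (q3, a, L) → [q3]Xaaaaaa#a
Step 17: δ(q3, X) = (q0, a, R) → a[q0]aaaaaa#a
Step 18: δ(q0, a) = (q1, X, R) → aX[q1]aaaaa#a

The machine has not reached a halting state after 18 steps.
The machine did not halt within the 18-step bound.

Answer: No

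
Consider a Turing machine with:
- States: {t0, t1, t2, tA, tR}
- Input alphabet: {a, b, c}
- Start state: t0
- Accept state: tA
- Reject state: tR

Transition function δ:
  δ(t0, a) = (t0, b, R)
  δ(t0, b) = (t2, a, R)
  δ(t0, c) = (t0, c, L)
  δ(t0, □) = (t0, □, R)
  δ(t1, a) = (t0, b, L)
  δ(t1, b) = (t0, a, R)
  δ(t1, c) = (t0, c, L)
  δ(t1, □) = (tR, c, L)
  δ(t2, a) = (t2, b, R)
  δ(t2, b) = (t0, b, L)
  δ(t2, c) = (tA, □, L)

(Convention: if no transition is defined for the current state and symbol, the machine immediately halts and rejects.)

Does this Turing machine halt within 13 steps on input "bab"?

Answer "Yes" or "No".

Execution trace:
Initial: [t0]bab
Step 1: δ(t0, b) = (t2, a, R) → a[t2]ab
Step 2: δ(t2, a) = (t2, b, R) → ab[t2]b
Step 3: δ(t2, b) = (t0, b, L) → a[t0]bb
Step 4: δ(t0, b) = (t2, a, R) → aa[t2]b
Step 5: δ(t2, b) = (t0, b, L) → a[t0]ab
Step 6: δ(t0, a) = (t0, b, R) → ab[t0]b
Step 7: δ(t0, b) = (t2, a, R) → aba[t2]□

No transition is defined for δ(t2, □). By convention the machine halts and rejects.
The machine halted after 7 steps (within the 13-step bound).

Answer: Yes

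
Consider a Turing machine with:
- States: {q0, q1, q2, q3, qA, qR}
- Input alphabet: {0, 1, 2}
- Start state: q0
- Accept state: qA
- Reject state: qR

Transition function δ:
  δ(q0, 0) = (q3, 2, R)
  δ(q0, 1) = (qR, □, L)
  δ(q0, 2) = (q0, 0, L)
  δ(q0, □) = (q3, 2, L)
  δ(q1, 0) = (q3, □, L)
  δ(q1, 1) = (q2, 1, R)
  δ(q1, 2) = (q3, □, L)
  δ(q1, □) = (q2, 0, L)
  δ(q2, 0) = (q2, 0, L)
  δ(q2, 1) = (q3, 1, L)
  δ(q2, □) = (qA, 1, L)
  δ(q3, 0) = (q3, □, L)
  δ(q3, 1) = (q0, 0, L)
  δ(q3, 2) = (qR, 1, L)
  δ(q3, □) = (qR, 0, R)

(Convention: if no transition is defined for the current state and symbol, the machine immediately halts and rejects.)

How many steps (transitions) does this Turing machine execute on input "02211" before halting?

Execution trace:
Initial: [q0]02211
Step 1: δ(q0, 0) = (q3, 2, R) → 2[q3]2211
Step 2: δ(q3, 2) = (qR, 1, L) → [qR]21211

The machine reaches the reject state qR and halts.

The machine executed 2 steps before halting.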